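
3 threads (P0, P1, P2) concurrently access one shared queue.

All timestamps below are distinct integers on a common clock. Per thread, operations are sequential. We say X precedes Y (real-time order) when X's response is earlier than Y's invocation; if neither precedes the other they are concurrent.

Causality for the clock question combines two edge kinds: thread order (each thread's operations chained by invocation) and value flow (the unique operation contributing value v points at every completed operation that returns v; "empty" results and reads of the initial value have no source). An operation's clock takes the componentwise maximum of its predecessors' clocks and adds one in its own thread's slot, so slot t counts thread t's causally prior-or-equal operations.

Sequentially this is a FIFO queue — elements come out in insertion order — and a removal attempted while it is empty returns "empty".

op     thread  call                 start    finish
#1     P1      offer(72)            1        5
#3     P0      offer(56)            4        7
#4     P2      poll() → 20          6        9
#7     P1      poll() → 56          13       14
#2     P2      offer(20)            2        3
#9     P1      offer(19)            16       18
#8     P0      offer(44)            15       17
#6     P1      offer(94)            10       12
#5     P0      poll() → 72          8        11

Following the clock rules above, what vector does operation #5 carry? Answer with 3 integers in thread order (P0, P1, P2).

#2 (invocation 2): nothing precedes it; P2's component alone gives (0, 0, 1)
#1 (invocation 1): nothing precedes it; P1's component alone gives (0, 1, 0)
#3 (invocation 4): nothing precedes it; P0's component alone gives (1, 0, 0)
#4 (invocation 6): componentwise max over VC(#2)=(0, 0, 1), +1 at P2, giving (0, 0, 2)
#6 (invocation 10): componentwise max over VC(#1)=(0, 1, 0), +1 at P1, giving (0, 2, 0)
#5 (invocation 8): componentwise max over VC(#1)=(0, 1, 0), VC(#3)=(1, 0, 0), +1 at P0, giving (2, 1, 0)
#7 (invocation 13): componentwise max over VC(#3)=(1, 0, 0), VC(#6)=(0, 2, 0), +1 at P1, giving (1, 3, 0)
#8 (invocation 15): componentwise max over VC(#5)=(2, 1, 0), +1 at P0, giving (3, 1, 0)
#9 (invocation 16): componentwise max over VC(#7)=(1, 3, 0), +1 at P1, giving (1, 4, 0)
target: VC(#5) = (2, 1, 0)

(2, 1, 0)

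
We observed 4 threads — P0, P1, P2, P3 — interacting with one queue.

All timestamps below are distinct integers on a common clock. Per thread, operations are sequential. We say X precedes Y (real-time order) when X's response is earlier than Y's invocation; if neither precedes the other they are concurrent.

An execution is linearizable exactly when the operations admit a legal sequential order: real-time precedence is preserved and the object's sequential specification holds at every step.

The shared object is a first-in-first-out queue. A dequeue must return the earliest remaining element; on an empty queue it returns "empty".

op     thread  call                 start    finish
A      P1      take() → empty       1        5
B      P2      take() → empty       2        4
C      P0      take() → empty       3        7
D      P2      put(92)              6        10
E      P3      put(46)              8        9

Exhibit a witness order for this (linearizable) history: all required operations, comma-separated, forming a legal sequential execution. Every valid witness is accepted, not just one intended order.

after step 1 (A take() → empty): queue <>
after step 2 (B take() → empty): queue <>
after step 3 (C take() → empty): queue <>
after step 4 (D put(92)): queue <92>
after step 5 (E put(46)): queue <92,46>

A, B, C, D, E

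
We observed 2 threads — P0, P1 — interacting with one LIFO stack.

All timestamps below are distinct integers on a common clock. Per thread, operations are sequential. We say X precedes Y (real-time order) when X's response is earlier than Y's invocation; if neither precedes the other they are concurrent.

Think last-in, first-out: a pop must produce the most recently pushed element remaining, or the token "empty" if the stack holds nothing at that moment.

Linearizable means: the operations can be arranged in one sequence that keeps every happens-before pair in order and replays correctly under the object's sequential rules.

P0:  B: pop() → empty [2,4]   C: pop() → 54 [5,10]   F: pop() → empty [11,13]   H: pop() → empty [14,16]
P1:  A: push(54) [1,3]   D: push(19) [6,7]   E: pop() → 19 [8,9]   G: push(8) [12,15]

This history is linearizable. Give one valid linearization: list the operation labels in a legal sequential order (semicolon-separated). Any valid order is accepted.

1. B pop() → empty, leaving stack <>
2. A push(54), leaving stack <54>
3. C pop() → 54, leaving stack <>
4. D push(19), leaving stack <19>
5. E pop() → 19, leaving stack <>
6. F pop() → empty, leaving stack <>
7. H pop() → empty, leaving stack <>
8. G push(8), leaving stack <8>

B; A; C; D; E; F; H; G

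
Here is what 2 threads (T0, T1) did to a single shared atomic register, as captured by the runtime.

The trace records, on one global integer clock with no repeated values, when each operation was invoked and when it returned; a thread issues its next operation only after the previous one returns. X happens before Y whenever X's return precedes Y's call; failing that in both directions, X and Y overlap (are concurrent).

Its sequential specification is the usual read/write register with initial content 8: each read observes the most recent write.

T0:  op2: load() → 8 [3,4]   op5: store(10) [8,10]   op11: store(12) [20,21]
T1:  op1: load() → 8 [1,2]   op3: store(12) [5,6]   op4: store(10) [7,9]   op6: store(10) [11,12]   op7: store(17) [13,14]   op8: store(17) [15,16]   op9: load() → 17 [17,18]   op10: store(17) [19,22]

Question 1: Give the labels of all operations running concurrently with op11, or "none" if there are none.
concurrent with op11 ([20,21]): every op whose interval crosses 20..21
op1 [1,2]: before
op2 [3,4]: before
op3 [5,6]: before
op4 [7,9]: before
op5 [8,10]: before
op6 [11,12]: before
op7 [13,14]: before
op8 [15,16]: before
op9 [17,18]: before
op10 [19,22]: concurrent

op10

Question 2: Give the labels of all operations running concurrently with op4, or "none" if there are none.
op4 spans [7,9]; an op avoiding the whole window 7..9 is ordered, any other is concurrent
op1 [1,2]: before
op2 [3,4]: before
op3 [5,6]: before
op5 [8,10]: concurrent
op6 [11,12]: after
op7 [13,14]: after
op8 [15,16]: after
op9 [17,18]: after
op10 [19,22]: after
op11 [20,21]: after

op5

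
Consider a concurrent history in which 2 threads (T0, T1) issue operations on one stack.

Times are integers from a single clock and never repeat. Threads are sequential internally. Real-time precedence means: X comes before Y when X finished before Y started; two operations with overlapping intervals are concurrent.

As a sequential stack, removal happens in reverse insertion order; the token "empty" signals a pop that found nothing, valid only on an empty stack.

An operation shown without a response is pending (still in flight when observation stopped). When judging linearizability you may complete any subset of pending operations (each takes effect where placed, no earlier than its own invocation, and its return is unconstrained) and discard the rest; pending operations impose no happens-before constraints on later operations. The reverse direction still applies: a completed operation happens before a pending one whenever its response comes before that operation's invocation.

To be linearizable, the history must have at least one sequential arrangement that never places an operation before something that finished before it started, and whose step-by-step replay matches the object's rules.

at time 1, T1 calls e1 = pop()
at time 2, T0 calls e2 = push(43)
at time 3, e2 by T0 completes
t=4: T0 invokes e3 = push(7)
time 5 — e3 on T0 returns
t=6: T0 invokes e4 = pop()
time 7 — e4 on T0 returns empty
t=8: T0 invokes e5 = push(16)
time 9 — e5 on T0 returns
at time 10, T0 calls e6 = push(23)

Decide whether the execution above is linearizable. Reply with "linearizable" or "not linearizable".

not linearizable

the violation lands at event 7, e4's response at time 7: events 1..6 linearize, events 1..7 do not
exactly one order of the 3 completed ops respects real time; the stack replay fails
completion choices over the 1 pending operation (e1) were checked; none helps
e.g. e2, e3, e4 (pending dropped): illegal at step 3, since e4 pop() → empty cannot apply there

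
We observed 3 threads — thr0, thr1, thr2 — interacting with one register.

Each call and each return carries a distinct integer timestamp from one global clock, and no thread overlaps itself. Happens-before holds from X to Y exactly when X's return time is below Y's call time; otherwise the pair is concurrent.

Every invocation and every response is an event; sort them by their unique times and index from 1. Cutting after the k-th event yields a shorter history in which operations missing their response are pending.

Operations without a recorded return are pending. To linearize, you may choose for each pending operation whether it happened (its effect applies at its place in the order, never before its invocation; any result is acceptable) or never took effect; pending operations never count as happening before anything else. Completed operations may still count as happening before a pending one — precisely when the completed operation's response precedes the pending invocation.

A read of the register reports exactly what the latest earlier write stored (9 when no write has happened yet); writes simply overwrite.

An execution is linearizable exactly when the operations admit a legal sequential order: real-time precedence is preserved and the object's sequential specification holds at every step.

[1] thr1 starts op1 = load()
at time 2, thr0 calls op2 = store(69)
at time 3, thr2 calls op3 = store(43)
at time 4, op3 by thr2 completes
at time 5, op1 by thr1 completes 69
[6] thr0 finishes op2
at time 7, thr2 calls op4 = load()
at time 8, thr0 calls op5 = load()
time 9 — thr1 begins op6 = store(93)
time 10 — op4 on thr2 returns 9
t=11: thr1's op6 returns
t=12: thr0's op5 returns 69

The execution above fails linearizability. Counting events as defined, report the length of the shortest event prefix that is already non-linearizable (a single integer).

10

a valid linearization of events 1..9 exists, for instance op2, op1, op3:
after step 1 (op2 store(69)): value 69
after step 2 (op1 load() → 69): value 69
after step 3 (op3 store(43)): value 43
event 10 — op4's response, time 10 — after it, nothing linearizes
every completion of the 2 pending operations (op5, op6) was checked; none linearizes
take op1, op2, op3, op4 (pending dropped): step 1 already fails, because op1 load() → 69 cannot occur there
take op1, op3, op2, op4 (pending dropped): step 1 already fails, because op1 load() → 69 cannot occur there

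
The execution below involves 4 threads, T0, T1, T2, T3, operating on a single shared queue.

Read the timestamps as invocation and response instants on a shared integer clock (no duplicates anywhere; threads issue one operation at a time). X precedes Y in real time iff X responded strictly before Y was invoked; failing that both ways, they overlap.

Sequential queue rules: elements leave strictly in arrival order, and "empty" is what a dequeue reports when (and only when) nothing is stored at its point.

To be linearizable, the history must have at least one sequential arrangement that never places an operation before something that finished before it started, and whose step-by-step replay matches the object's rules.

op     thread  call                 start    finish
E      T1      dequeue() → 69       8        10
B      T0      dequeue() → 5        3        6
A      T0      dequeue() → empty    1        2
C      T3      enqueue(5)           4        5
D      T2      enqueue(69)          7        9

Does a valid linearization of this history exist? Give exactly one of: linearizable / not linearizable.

linearizable

a witness: A, C, B, D, E
1. A dequeue() → empty, leaving queue <>
2. C enqueue(5), leaving queue <5>
3. B dequeue() → 5, leaving queue <>
4. D enqueue(69), leaving queue <69>
5. E dequeue() → 69, leaving queue <>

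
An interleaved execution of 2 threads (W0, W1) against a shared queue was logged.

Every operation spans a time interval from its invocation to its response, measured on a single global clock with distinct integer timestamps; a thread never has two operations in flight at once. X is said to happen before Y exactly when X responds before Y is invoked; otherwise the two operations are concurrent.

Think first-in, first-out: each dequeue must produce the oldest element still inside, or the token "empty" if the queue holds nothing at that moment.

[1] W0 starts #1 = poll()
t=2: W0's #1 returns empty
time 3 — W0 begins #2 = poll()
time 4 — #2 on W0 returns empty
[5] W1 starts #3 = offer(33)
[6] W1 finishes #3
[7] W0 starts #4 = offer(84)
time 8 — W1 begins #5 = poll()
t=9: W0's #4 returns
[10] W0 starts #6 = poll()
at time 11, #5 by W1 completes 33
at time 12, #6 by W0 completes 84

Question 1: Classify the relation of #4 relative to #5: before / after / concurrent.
Answer: concurrent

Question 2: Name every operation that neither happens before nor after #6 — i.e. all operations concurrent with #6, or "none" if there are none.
Answer: #5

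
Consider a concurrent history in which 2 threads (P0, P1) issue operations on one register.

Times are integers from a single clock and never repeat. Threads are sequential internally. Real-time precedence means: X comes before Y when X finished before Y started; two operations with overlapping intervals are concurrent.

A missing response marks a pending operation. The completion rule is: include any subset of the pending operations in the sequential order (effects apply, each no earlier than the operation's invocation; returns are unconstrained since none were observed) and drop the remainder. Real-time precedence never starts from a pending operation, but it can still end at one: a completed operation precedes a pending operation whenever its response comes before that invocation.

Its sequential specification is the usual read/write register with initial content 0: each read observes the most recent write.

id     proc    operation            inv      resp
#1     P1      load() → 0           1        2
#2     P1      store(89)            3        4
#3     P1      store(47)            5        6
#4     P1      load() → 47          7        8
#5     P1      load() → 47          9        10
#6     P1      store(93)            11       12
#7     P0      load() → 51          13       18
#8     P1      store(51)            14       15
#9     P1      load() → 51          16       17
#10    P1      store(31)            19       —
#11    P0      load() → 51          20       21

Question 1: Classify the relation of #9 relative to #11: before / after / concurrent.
before

#9 spans [16,17], #11 spans [20,21]
resp(#9)=17 < inv(#11)=20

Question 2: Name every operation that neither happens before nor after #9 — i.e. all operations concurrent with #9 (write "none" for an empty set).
#7

#9 runs from 16 to 17; window-overlapping ops are concurrent
#1 [1,2]: before
#2 [3,4]: before
#3 [5,6]: before
#4 [7,8]: before
#5 [9,10]: before
#6 [11,12]: before
#7 [13,18]: concurrent
#8 [14,15]: before
#10 [19,…): after
#11 [20,21]: after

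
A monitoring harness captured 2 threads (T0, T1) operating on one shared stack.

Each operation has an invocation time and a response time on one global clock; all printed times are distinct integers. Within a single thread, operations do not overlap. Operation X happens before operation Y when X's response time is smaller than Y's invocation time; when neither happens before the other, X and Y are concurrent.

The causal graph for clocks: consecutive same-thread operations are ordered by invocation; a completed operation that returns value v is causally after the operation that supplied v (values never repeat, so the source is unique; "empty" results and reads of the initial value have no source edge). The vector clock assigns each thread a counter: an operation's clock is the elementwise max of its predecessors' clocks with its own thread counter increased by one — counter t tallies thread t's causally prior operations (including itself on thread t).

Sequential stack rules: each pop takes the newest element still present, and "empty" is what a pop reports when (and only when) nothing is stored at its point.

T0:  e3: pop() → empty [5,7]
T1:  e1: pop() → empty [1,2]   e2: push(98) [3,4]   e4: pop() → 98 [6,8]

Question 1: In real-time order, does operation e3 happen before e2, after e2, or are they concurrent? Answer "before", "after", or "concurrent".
e3 spans [5,7], e2 spans [3,4]
resp(e2)=4 < inv(e3)=5

after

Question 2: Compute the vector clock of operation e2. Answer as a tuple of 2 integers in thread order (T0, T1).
e1, invoked 1, has no incoming edges; only T1's bump applies → (0, 1)
e3, invoked 5, has no incoming edges; only T0's bump applies → (1, 0)
e2, invoked 3, takes VC(e1)=(0, 1) under max, adds 1 for T1 → (0, 2)
e4, invoked 6, takes VC(e2)=(0, 2) under max, adds 1 for T1 → (0, 3)
target: VC(e2) = (0, 2)

(0, 2)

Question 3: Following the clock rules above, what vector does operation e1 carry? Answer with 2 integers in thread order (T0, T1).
root op e1, invoked 1: fresh clock plus T1's own tick → (0, 1)
root op e3, invoked 5: fresh clock plus T0's own tick → (1, 0)
VC(e2, invoked at 3): max of VC(e1)=(0, 1), then +1 on thread T1 → (0, 2)
VC(e4, invoked at 6): max of VC(e2)=(0, 2), then +1 on thread T1 → (0, 3)
target: VC(e1) = (0, 1)

(0, 1)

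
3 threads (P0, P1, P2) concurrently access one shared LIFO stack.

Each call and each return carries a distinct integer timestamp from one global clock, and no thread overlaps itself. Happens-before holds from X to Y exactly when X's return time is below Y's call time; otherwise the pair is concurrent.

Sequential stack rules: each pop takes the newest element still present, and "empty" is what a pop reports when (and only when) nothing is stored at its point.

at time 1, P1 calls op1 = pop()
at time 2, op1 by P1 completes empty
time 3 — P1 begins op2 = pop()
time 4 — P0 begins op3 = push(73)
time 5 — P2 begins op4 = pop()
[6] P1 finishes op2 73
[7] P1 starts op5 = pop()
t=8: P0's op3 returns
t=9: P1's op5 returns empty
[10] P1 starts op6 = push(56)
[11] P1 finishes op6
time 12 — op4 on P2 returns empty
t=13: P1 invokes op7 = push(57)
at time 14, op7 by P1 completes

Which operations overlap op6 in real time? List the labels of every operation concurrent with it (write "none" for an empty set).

op6 spans [10,11]: anything still running between times 10 and 11 counts as concurrent
op1 [1,2]: before
op2 [3,6]: before
op3 [4,8]: before
op4 [5,12]: concurrent
op5 [7,9]: before
op7 [13,14]: after

op4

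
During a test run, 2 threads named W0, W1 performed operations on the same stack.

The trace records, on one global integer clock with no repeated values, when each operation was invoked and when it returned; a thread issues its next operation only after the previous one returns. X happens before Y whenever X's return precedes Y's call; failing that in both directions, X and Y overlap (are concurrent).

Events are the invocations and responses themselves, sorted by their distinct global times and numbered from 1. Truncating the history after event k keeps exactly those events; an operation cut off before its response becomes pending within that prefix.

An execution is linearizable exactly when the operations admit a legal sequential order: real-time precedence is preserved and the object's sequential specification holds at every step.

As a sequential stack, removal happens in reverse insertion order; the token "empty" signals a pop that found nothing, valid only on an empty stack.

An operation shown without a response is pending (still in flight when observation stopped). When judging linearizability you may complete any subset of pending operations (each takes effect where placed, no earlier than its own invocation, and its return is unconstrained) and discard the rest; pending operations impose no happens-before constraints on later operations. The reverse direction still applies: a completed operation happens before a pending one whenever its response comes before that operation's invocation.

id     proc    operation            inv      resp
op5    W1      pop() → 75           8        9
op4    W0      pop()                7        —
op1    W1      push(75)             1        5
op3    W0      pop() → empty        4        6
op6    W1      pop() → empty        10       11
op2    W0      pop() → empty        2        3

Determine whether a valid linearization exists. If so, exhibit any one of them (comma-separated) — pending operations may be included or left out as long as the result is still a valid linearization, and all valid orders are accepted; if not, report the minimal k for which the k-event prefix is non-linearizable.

linearizable — witness: op2, op3, op1, op5, op4, op6

1. op2 pop() → empty, leaving stack <>
2. op3 pop() → empty, leaving stack <>
3. op1 push(75), leaving stack <75>
4. op5 pop() → 75, leaving stack <>
5. op4 pop() (pending, included), leaving stack <>
6. op6 pop() → empty, leaving stack <>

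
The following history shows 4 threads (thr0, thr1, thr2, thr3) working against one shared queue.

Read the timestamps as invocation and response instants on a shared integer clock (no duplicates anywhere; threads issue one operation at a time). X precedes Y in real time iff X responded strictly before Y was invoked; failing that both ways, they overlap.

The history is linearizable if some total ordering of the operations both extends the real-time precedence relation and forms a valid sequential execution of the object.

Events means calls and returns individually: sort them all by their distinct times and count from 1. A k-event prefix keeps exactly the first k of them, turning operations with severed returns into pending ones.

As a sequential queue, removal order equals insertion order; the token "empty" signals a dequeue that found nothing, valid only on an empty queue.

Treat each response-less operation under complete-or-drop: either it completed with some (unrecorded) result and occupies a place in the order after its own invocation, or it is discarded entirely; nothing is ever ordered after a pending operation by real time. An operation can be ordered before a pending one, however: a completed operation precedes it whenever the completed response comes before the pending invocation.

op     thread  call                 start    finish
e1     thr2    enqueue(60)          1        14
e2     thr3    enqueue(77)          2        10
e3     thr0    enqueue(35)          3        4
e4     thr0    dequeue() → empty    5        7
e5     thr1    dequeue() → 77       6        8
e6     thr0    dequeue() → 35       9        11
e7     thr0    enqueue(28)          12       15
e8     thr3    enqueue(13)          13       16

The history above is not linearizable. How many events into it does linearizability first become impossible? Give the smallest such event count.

events 1..7 are still linearizable — one witness is e3, e5, e4:
1. e3 enqueue(35), leaving queue <35>
2. e5 dequeue() (pending, included), leaving queue <>
3. e4 dequeue() → empty, leaving queue <>
once event 8 joins (e5's response, time 8), exhaustive search finds no witness
including or dropping the 2 pending operations (e1, e2) in any combination fails
take e3, e4, e5 (pending dropped): step 2 already fails, because e4 dequeue() → empty cannot occur there
take e3, e5, e4 (pending dropped): step 2 already fails, because e5 dequeue() → 77 cannot occur there

8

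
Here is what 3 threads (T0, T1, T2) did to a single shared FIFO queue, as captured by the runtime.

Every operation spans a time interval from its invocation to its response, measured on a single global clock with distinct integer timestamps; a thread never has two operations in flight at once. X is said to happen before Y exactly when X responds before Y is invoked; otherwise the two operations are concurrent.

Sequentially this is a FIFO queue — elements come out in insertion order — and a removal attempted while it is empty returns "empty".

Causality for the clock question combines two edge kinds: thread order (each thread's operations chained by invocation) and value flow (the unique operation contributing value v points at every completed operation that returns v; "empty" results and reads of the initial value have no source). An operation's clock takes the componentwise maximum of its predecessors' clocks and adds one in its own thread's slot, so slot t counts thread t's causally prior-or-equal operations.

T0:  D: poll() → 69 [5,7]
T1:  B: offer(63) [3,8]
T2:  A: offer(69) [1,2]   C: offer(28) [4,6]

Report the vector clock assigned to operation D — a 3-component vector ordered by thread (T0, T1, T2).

(1, 0, 1)

invoked at 1, A has no predecessors; its own T2 bump gives (0, 0, 1)
invoked at 3, B has no predecessors; its own T1 bump gives (0, 1, 0)
from VC(A)=(0, 0, 1), C (invoked 4) maxes components and bumps T2 → (0, 0, 2)
from VC(A)=(0, 0, 1), D (invoked 5) maxes components and bumps T0 → (1, 0, 1)
target: VC(D) = (1, 0, 1)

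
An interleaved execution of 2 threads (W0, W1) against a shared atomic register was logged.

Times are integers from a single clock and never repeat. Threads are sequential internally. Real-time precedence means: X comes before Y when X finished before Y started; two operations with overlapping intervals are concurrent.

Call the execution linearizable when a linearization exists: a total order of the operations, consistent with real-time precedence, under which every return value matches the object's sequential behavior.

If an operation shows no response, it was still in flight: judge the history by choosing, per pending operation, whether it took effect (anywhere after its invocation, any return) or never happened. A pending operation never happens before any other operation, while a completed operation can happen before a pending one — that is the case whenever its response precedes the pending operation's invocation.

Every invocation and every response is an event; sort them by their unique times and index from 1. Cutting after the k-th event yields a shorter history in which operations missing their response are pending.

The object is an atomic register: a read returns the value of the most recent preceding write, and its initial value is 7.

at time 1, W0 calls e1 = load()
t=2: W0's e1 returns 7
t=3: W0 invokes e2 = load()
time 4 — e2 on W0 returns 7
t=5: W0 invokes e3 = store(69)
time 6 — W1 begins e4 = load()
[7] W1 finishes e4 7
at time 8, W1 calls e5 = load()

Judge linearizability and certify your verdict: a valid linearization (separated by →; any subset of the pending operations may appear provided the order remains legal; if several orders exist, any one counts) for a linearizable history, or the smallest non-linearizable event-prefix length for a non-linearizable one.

linearizable — witness: e1 → e2 → e4

after step 1 (e1 load() → 7): value 7
after step 2 (e2 load() → 7): value 7
after step 3 (e4 load() → 7): value 7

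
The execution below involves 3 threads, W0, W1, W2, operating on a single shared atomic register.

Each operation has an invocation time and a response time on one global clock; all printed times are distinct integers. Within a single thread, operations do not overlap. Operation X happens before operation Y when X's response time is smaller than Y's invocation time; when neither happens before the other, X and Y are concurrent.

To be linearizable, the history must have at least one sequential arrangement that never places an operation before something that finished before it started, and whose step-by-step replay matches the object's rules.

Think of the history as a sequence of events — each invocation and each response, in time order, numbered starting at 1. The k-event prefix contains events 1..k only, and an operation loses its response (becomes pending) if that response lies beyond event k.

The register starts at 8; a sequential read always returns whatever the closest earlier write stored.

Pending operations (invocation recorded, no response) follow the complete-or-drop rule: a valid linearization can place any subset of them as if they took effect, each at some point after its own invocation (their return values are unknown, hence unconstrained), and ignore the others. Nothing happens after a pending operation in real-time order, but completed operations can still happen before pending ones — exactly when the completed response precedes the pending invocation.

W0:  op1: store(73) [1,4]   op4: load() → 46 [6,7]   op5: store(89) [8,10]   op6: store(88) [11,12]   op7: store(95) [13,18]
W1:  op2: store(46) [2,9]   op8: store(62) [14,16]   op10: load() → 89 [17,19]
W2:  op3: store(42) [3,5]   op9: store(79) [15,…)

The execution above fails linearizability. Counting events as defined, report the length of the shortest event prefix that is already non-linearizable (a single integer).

19

one valid order for events 1..18 is op1, op3, op2, op4, op5, op6, op7, op8:
1. op1 store(73), leaving value 73
2. op3 store(42), leaving value 42
3. op2 store(46), leaving value 46
4. op4 load() → 46, leaving value 46
5. op5 store(89), leaving value 89
6. op6 store(88), leaving value 88
7. op7 store(95), leaving value 95
8. op8 store(62), leaving value 62
include event 19 — op10 responding at 19 — and every candidate order breaks
every completion of the 1 pending operation (op9) was checked; none linearizes
one such order, op1, op2, op3, op4, op5, op6, op7, op8, op10 (pending dropped), breaks at step 4 where op4 load() → 46 is illegal
one such order, op1, op2, op3, op4, op5, op6, op8, op7, op10 (pending dropped), breaks at step 4 where op4 load() → 46 is illegal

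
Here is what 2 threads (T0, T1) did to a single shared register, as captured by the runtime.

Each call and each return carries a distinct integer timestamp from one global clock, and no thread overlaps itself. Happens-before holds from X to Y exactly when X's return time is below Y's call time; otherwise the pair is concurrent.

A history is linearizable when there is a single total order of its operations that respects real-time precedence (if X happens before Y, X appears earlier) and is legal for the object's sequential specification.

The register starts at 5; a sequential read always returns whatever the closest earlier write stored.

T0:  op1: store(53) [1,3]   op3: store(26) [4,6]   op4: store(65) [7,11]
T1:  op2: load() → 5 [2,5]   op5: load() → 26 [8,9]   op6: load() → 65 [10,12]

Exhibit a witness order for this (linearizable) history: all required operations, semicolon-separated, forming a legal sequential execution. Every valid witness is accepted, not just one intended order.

1. op2 load() → 5, leaving value 5
2. op1 store(53), leaving value 53
3. op3 store(26), leaving value 26
4. op5 load() → 26, leaving value 26
5. op4 store(65), leaving value 65
6. op6 load() → 65, leaving value 65

op2; op1; op3; op5; op4; op6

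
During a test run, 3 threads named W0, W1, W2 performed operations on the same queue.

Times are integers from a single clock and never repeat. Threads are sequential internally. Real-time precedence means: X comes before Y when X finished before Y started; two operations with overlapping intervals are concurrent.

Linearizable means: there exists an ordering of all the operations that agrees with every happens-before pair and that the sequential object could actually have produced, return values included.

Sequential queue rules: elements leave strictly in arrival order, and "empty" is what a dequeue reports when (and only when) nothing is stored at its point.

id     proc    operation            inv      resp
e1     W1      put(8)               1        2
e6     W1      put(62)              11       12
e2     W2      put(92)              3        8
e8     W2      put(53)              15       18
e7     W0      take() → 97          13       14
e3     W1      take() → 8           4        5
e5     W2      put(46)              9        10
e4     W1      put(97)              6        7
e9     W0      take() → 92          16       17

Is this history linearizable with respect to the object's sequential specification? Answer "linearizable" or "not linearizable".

linearizable

one valid linearization: e1, e3, e4, e2, e5, e6, e7, e8, e9
after step 1 (e1 put(8)): queue <8>
after step 2 (e3 take() → 8): queue <>
after step 3 (e4 put(97)): queue <97>
after step 4 (e2 put(92)): queue <97,92>
after step 5 (e5 put(46)): queue <97,92,46>
after step 6 (e6 put(62)): queue <97,92,46,62>
after step 7 (e7 take() → 97): queue <92,46,62>
after step 8 (e8 put(53)): queue <92,46,62,53>
after step 9 (e9 take() → 92): queue <46,62,53>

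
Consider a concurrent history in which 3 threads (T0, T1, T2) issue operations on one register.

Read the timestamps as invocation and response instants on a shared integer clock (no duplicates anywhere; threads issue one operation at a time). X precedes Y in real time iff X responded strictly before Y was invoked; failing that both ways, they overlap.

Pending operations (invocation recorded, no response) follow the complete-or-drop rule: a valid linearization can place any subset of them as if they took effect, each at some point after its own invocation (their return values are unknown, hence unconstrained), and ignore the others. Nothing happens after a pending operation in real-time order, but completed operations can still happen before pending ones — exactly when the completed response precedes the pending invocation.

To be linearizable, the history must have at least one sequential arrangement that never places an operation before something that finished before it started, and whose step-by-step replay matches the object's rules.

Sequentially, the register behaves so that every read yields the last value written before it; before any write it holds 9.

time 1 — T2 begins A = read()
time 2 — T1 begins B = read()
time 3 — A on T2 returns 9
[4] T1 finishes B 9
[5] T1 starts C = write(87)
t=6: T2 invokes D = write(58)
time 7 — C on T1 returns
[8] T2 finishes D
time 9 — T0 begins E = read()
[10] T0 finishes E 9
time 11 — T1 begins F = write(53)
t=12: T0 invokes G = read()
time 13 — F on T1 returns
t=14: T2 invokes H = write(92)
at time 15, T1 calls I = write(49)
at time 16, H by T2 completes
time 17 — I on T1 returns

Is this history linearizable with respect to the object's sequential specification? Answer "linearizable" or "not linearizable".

cut after 9 events: linearizable; cut after 10 events (E responds, time 10): not linearizable
real-time-consistent orders of the 5 completed operations: 4 — all fail the register replay
for example A, B, C, D, E fails at step 5: E read() → 9 is not legal there
for example A, B, D, C, E fails at step 5: E read() → 9 is not legal there

not linearizable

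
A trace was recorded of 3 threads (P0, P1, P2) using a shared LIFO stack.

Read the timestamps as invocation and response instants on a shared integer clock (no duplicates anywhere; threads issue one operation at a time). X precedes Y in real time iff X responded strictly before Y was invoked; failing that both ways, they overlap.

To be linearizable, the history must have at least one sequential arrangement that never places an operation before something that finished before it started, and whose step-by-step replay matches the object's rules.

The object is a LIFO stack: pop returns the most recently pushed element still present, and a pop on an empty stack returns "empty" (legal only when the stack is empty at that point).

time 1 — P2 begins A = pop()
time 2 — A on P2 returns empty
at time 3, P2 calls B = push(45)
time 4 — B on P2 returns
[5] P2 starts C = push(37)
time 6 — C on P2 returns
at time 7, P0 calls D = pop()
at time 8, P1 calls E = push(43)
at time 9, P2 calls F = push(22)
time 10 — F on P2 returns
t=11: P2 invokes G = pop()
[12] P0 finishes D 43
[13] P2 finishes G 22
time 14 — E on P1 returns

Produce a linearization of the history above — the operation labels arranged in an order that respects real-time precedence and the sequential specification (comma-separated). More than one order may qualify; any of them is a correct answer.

A, B, C, E, D, F, G

1. A pop() → empty, leaving stack <>
2. B push(45), leaving stack <45>
3. C push(37), leaving stack <45,37>
4. E push(43), leaving stack <45,37,43>
5. D pop() → 43, leaving stack <45,37>
6. F push(22), leaving stack <45,37,22>
7. G pop() → 22, leaving stack <45,37>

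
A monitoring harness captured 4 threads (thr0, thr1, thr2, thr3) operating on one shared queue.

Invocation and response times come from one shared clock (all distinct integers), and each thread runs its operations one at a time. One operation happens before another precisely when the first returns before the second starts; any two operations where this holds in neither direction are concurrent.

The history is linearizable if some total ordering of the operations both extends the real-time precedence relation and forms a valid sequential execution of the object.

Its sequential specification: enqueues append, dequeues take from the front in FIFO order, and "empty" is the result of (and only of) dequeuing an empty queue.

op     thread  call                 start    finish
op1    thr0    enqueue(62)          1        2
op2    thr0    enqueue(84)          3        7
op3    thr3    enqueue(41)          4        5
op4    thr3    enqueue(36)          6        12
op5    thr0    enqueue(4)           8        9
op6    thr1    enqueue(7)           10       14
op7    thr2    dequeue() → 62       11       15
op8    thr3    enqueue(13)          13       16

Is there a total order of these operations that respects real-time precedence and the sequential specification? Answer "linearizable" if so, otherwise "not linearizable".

witness order: op1, op2, op3, op4, op5, op6, op7, op8
step 1: op1 enqueue(62) — queue <62>
step 2: op2 enqueue(84) — queue <62,84>
step 3: op3 enqueue(41) — queue <62,84,41>
step 4: op4 enqueue(36) — queue <62,84,41,36>
step 5: op5 enqueue(4) — queue <62,84,41,36,4>
step 6: op6 enqueue(7) — queue <62,84,41,36,4,7>
step 7: op7 dequeue() → 62 — queue <84,41,36,4,7>
step 8: op8 enqueue(13) — queue <84,41,36,4,7,13>

linearizable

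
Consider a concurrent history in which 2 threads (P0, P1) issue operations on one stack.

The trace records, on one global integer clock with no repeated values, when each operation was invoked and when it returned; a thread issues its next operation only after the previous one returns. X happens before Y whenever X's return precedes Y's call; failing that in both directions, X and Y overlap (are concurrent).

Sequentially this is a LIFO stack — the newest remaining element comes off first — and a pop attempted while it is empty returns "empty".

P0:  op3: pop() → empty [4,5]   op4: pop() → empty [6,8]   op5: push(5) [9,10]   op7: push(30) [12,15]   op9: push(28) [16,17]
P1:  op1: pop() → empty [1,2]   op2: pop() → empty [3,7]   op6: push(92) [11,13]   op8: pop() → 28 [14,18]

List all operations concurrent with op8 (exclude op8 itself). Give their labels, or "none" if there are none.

op7, op9

concurrent with op8 ([14,18]): every op whose interval crosses 14..18
op1 [1,2]: before
op2 [3,7]: before
op3 [4,5]: before
op4 [6,8]: before
op5 [9,10]: before
op6 [11,13]: before
op7 [12,15]: concurrent
op9 [16,17]: concurrent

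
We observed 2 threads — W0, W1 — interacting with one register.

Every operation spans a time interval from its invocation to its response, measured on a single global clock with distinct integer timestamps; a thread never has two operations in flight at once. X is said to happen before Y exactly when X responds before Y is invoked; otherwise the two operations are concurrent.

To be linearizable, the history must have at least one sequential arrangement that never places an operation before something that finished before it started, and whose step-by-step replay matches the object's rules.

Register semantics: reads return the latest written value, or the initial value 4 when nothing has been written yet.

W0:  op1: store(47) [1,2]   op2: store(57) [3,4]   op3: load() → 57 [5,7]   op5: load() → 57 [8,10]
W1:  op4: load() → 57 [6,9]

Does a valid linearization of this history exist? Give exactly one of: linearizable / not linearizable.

linearizable

a witness: op1, op2, op3, op4, op5
1. op1 store(47), leaving value 47
2. op2 store(57), leaving value 57
3. op3 load() → 57, leaving value 57
4. op4 load() → 57, leaving value 57
5. op5 load() → 57, leaving value 57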